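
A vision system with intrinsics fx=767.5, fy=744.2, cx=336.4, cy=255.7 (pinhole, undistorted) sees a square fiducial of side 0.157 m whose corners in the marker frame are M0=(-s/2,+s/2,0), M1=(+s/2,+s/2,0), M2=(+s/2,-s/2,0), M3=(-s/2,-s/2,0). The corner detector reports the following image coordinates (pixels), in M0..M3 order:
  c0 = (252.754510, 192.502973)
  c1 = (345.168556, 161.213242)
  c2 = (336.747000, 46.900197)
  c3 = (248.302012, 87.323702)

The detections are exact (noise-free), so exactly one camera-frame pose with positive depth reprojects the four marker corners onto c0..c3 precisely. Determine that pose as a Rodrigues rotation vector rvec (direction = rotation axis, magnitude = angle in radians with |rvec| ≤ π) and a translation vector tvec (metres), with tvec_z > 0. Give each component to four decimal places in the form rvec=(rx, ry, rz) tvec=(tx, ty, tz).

Intrinsics K: fx=767.5, fy=744.2, cx=336.4, cy=255.7
Marker side s = 0.157 m; corners in marker frame (Z=0):
  M0 = (-0.0785, +0.0785, 0)
  M1 = (+0.0785, +0.0785, 0)
  M2 = (+0.0785, -0.0785, 0)
  M3 = (-0.0785, -0.0785, 0)
Detected image corners:
  c0 = (252.754510, 192.502973) px
  c1 = (345.168556, 161.213242) px
  c2 = (336.747000, 46.900197) px
  c3 = (248.302012, 87.323702) px
Planar DLT: solve 8×8 A·h = b for H (H[2,2]=1):
  H  [+396.13931 -29.49568 +293.52772]
  H  [-303.00958 +668.80450 +121.82175]
  H  [-0.60732 -0.23633 +1.00000]
B = K⁻¹H; ‖b₁‖=1.010090, ‖b₂‖=1.010090; λ = 2/(‖b₁‖+‖b₂‖) = 0.990011, sign → tz>0 ⇒ λ=+0.990011
r₁ = λ·B[:,0] = (+0.77452,-0.19651,-0.60125); r₂ = λ·B[:,1] = (+0.06450,+0.97010,-0.23397)
r₃ = r₁×r₂ = (+0.62925,+0.14243,+0.76404); SVD([r₁ r₂ r₃]) → R = UVᵀ:
  R  [+0.77452 +0.06450 +0.62925]
  R  [-0.19651 +0.97010 +0.14243]
  R  [-0.60125 -0.23397 +0.76404]
t = (-0.05530, -0.17810, +0.99001) m
tr R = 2.508658; θ = arccos((tr R − 1)/2) = 0.716165 rad = 41.033°
axis k = ((R−Rᵀ)₃₂, (R−Rᵀ)₁₃, (R−Rᵀ)₂₁) / (2 sinθ) = (-0.286675, +0.937176, -0.198793)
rvec = θ·k = (-0.205306, +0.671172, -0.142368)

rvec=(-0.2053, 0.6712, -0.1424) tvec=(-0.0553, -0.1781, 0.9900)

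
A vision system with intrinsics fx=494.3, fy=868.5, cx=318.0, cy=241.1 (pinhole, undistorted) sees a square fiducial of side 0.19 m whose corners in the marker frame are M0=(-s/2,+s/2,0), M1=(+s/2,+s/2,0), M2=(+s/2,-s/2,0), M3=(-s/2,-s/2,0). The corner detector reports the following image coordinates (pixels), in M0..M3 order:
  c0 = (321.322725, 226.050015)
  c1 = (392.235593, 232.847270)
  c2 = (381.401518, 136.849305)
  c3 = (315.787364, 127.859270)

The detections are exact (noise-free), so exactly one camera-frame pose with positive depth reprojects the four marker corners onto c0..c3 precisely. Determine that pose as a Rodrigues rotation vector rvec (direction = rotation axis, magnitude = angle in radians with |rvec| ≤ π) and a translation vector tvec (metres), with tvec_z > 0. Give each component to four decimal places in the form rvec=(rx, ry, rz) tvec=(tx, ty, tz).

rvec=(-0.6099, -0.2143, -0.0143) tvec=(0.0941, -0.0949, 1.3276)

Intrinsics K: fx=494.3, fy=868.5, cx=318.0, cy=241.1
Marker side s = 0.19 m; corners in marker frame (Z=0):
  M0 = (-0.0950, +0.0950, 0)
  M1 = (+0.0950, +0.0950, 0)
  M2 = (+0.0950, -0.0950, 0)
  M3 = (-0.0950, -0.0950, 0)
Detected image corners:
  c0 = (321.322725, 226.050015) px
  c1 = (392.235593, 232.847270) px
  c2 = (381.401518, 136.849305) px
  c3 = (315.787364, 127.859270) px
Planar DLT: solve 8×8 A·h = b for H (H[2,2]=1):
  H  [+412.87941 -107.29779 +353.01878]
  H  [+69.56122 +433.70333 +178.98997]
  H  [+0.15357 -0.42695 +1.00000]
B = K⁻¹H; ‖b₁‖=0.753255, ‖b₂‖=0.753256; λ = 2/(‖b₁‖+‖b₂‖) = 1.327571, sign → tz>0 ⇒ λ=+1.327571
r₁ = λ·B[:,0] = (+0.97773,+0.04973,+0.20388); r₂ = λ·B[:,1] = (+0.07647,+0.82030,-0.56680)
r₃ = r₁×r₂ = (-0.19543,+0.56977,+0.79823); SVD([r₁ r₂ r₃]) → R = UVᵀ:
  R  [+0.97773 +0.07647 -0.19543]
  R  [+0.04973 +0.82030 +0.56977]
  R  [+0.20388 -0.56680 +0.79823]
t = (+0.09405, -0.09494, +1.32757) m
tr R = 2.596257; θ = arccos((tr R − 1)/2) = 0.646614 rad = 37.048°
axis k = ((R−Rᵀ)₃₂, (R−Rᵀ)₁₃, (R−Rᵀ)₂₁) / (2 sinθ) = (-0.943235, -0.331384, -0.022188)
rvec = θ·k = (-0.609909, -0.214278, -0.014347)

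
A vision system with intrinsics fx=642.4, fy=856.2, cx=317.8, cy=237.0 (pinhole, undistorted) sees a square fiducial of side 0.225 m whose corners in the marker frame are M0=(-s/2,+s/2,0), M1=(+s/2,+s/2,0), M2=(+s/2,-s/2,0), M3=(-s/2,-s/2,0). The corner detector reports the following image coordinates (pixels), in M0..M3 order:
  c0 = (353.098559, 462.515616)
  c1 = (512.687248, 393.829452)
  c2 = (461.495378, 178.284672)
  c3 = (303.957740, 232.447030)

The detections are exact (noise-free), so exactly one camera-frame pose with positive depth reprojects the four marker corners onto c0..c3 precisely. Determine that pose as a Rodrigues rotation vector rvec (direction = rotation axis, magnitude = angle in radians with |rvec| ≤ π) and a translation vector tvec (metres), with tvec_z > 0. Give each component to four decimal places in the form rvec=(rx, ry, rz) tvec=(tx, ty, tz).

rvec=(-0.1435, -0.1958, -0.2659) tvec=(0.1195, 0.0753, 0.8356)

Intrinsics K: fx=642.4, fy=856.2, cx=317.8, cy=237.0
Marker side s = 0.225 m; corners in marker frame (Z=0):
  M0 = (-0.1125, +0.1125, 0)
  M1 = (+0.1125, +0.1125, 0)
  M2 = (+0.1125, -0.1125, 0)
  M3 = (-0.1125, -0.1125, 0)
Detected image corners:
  c0 = (353.098559, 462.515616) px
  c1 = (512.687248, 393.829452) px
  c2 = (461.495378, 178.284672) px
  c3 = (303.957740, 232.447030) px
Planar DLT: solve 8×8 A·h = b for H (H[2,2]=1):
  H  [+807.37988 +167.14551 +409.66931]
  H  [-192.70617 +945.88148 +314.17955]
  H  [+0.25189 -0.13718 +1.00000]
B = K⁻¹H; ‖b₁‖=1.196763, ‖b₂‖=1.196763; λ = 2/(‖b₁‖+‖b₂‖) = 0.835587, sign → tz>0 ⇒ λ=+0.835587
r₁ = λ·B[:,0] = (+0.94606,-0.24633,+0.21048); r₂ = λ·B[:,1] = (+0.27412,+0.95484,-0.11463)
r₃ = r₁×r₂ = (-0.17274,+0.16614,+0.97085); SVD([r₁ r₂ r₃]) → R = UVᵀ:
  R  [+0.94606 +0.27412 -0.17274]
  R  [-0.24633 +0.95484 +0.16614]
  R  [+0.21048 -0.11463 +0.97085]
t = (+0.11950, +0.07532, +0.83559) m
tr R = 2.871749; θ = arccos((tr R − 1)/2) = 0.360063 rad = 20.630°
axis k = ((R−Rᵀ)₃₂, (R−Rᵀ)₁₃, (R−Rᵀ)₂₁) / (2 sinθ) = (-0.398447, -0.543829, -0.738573)
rvec = θ·k = (-0.143466, -0.195813, -0.265933)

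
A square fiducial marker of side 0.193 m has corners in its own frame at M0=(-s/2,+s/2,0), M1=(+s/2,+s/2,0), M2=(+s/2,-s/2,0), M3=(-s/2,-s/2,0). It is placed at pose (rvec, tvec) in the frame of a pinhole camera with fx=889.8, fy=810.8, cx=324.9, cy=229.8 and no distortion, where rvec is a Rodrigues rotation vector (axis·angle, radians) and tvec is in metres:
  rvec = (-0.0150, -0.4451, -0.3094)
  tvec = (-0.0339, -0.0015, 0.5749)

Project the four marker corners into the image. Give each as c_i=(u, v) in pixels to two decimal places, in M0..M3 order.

Intrinsics K: fx=889.8, fy=810.8, cx=324.9, cy=229.8
Marker side s = 0.193 m; corners in marker frame (Z=0):
  M0 = (-0.0965, +0.0965, 0)
  M1 = (+0.0965, +0.0965, 0)
  M2 = (+0.0965, -0.0965, 0)
  M3 = (-0.0965, -0.0965, 0)
rvec = (-0.0150, -0.4451, -0.3094), |rvec| = θ = 0.54228 rad = 31.070°
Rodrigues: sinθ=0.51609, 1−cosθ=0.14347; R = I + sinθ·[k]× + (1−cosθ)·[k]×²:
    [+0.85664 +0.29771 -0.42134]
    [-0.29120 +0.95319 +0.08146]
    [+0.42587 +0.05291 +0.90324]
t = (-0.0339, -0.0015, 0.5749) m
M0: Pc = R·M0+t = (-0.08784, +0.11858, +0.53891); u = 889.8·(-0.08784)/0.53891 + 324.9 = 179.8718, v = 810.8·(+0.11858)/0.53891 + 229.8 = 408.2110
M1: Pc = R·M1+t = (+0.07750, +0.06238, +0.62110); u = 889.8·(+0.07750)/0.62110 + 324.9 = 435.9214, v = 810.8·(+0.06238)/0.62110 + 229.8 = 311.2345
M2: Pc = R·M2+t = (+0.02004, -0.12158, +0.61089); u = 889.8·(+0.02004)/0.61089 + 324.9 = 354.0847, v = 810.8·(-0.12158)/0.61089 + 229.8 = 68.4293
M3: Pc = R·M3+t = (-0.14530, -0.06538, +0.52870); u = 889.8·(-0.14530)/0.52870 + 324.9 = 80.3671, v = 810.8·(-0.06538)/0.52870 + 229.8 = 129.5319

c0=(179.87, 408.21) c1=(435.92, 311.23) c2=(354.08, 68.43) c3=(80.37, 129.53)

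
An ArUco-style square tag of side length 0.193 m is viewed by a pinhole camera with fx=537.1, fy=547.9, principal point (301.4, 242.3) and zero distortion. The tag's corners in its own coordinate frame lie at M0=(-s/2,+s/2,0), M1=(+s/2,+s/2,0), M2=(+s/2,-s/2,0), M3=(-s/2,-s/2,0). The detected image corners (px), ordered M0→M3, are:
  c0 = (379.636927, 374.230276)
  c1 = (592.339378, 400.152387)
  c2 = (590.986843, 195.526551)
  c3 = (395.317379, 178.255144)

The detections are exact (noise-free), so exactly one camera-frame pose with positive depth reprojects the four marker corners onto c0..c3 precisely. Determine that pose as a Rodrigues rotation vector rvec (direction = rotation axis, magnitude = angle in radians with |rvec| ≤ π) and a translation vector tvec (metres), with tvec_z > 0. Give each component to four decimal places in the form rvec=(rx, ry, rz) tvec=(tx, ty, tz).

Intrinsics K: fx=537.1, fy=547.9, cx=301.4, cy=242.3
Marker side s = 0.193 m; corners in marker frame (Z=0):
  M0 = (-0.0965, +0.0965, 0)
  M1 = (+0.0965, +0.0965, 0)
  M2 = (+0.0965, -0.0965, 0)
  M3 = (-0.0965, -0.0965, 0)
Detected image corners:
  c0 = (379.636927, 374.230276) px
  c1 = (592.339378, 400.152387) px
  c2 = (590.986843, 195.526551) px
  c3 = (395.317379, 178.255144) px
Planar DLT: solve 8×8 A·h = b for H (H[2,2]=1):
  H  [+969.68009 -252.50569 +487.98276]
  H  [+60.28810 +911.60136 +282.62010]
  H  [-0.17650 -0.43842 +1.00000]
B = K⁻¹H; ‖b₁‖=1.921835, ‖b₂‖=1.921835; λ = 2/(‖b₁‖+‖b₂‖) = 0.520336, sign → tz>0 ⇒ λ=+0.520336
r₁ = λ·B[:,0] = (+0.99095,+0.09787,-0.09184); r₂ = λ·B[:,1] = (-0.11661,+0.96662,-0.22812)
r₃ = r₁×r₂ = (+0.06645,+0.23677,+0.96929); SVD([r₁ r₂ r₃]) → R = UVᵀ:
  R  [+0.99095 -0.11661 +0.06645]
  R  [+0.09787 +0.96662 +0.23677]
  R  [-0.09184 -0.22812 +0.96929]
t = (+0.18076, +0.03829, +0.52034) m
tr R = 2.926867; θ = arccos((tr R − 1)/2) = 0.271262 rad = 15.542°
axis k = ((R−Rᵀ)₃₂, (R−Rᵀ)₁₃, (R−Rᵀ)₂₁) / (2 sinθ) = (-0.867507, +0.295378, +0.400230)
rvec = θ·k = (-0.235322, +0.080125, +0.108567)

rvec=(-0.2353, 0.0801, 0.1086) tvec=(0.1808, 0.0383, 0.5203)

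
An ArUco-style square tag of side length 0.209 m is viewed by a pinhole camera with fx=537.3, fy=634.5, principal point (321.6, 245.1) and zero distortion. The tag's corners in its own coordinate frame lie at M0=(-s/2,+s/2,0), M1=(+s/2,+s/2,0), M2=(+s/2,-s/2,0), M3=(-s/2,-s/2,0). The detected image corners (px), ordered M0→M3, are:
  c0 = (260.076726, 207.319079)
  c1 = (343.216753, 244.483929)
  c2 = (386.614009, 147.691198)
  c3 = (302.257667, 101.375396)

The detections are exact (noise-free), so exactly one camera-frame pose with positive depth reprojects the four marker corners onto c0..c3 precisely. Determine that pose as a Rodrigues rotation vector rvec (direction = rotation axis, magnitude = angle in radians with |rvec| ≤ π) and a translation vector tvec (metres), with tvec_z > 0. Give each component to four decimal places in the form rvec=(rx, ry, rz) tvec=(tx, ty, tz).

Intrinsics K: fx=537.3, fy=634.5, cx=321.6, cy=245.1
Marker side s = 0.209 m; corners in marker frame (Z=0):
  M0 = (-0.1045, +0.1045, 0)
  M1 = (+0.1045, +0.1045, 0)
  M2 = (+0.1045, -0.1045, 0)
  M3 = (-0.1045, -0.1045, 0)
Detected image corners:
  c0 = (260.076726, 207.319079) px
  c1 = (343.216753, 244.483929) px
  c2 = (386.614009, 147.691198) px
  c3 = (302.257667, 101.375396) px
Planar DLT: solve 8×8 A·h = b for H (H[2,2]=1):
  H  [+508.27909 -127.38805 +323.96340]
  H  [+257.55150 +526.25959 +177.21390]
  H  [+0.33322 +0.23974 +1.00000]
B = K⁻¹H; ‖b₁‖=0.863246, ‖b₂‖=0.863246; λ = 2/(‖b₁‖+‖b₂‖) = 1.158418, sign → tz>0 ⇒ λ=+1.158418
r₁ = λ·B[:,0] = (+0.86481,+0.32111,+0.38601); r₂ = λ·B[:,1] = (-0.44088,+0.85352,+0.27772)
r₃ = r₁×r₂ = (-0.24029,-0.41035,+0.87970); SVD([r₁ r₂ r₃]) → R = UVᵀ:
  R  [+0.86481 -0.44088 -0.24029]
  R  [+0.32111 +0.85352 -0.41035]
  R  [+0.38601 +0.27772 +0.87970]
t = (+0.00510, -0.12394, +1.15842) m
tr R = 2.598029; θ = arccos((tr R − 1)/2) = 0.645142 rad = 36.964°
axis k = ((R−Rᵀ)₃₂, (R−Rᵀ)₁₃, (R−Rᵀ)₂₁) / (2 sinθ) = (+0.572143, -0.520771, +0.633601)
rvec = θ·k = (+0.369113, -0.335971, +0.408763)

rvec=(0.3691, -0.3360, 0.4088) tvec=(0.0051, -0.1239, 1.1584)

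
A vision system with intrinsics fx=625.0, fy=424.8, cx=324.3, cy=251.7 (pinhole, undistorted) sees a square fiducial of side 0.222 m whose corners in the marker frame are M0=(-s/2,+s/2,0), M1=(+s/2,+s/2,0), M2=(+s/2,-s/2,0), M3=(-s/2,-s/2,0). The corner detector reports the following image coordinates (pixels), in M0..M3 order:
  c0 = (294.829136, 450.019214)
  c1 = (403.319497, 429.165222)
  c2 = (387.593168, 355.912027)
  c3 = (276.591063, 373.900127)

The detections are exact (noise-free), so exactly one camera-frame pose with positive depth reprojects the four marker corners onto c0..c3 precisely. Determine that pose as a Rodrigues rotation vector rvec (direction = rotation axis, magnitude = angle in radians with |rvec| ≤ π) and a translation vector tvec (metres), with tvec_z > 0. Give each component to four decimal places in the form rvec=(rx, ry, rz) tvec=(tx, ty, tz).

rvec=(0.0703, -0.2403, -0.1602) tvec=(0.0338, 0.4271, 1.2044)

Intrinsics K: fx=625.0, fy=424.8, cx=324.3, cy=251.7
Marker side s = 0.222 m; corners in marker frame (Z=0):
  M0 = (-0.1110, +0.1110, 0)
  M1 = (+0.1110, +0.1110, 0)
  M2 = (+0.1110, -0.1110, 0)
  M3 = (-0.1110, -0.1110, 0)
Detected image corners:
  c0 = (294.829136, 450.019214) px
  c1 = (403.319497, 429.165222) px
  c2 = (387.593168, 355.912027) px
  c3 = (276.591063, 373.900127) px
Planar DLT: solve 8×8 A·h = b for H (H[2,2]=1):
  H  [+559.67581 +101.37260 +341.82144]
  H  [-10.32949 +365.80916 +402.34649]
  H  [+0.19193 +0.07339 +1.00000]
B = K⁻¹H; ‖b₁‖=0.830262, ‖b₂‖=0.830262; λ = 2/(‖b₁‖+‖b₂‖) = 1.204439, sign → tz>0 ⇒ λ=+1.204439
r₁ = λ·B[:,0] = (+0.95860,-0.16626,+0.23117); r₂ = λ·B[:,1] = (+0.14949,+0.98480,+0.08840)
r₃ = r₁×r₂ = (-0.24236,-0.05018,+0.96889); SVD([r₁ r₂ r₃]) → R = UVᵀ:
  R  [+0.95860 +0.14949 -0.24236]
  R  [-0.16626 +0.98480 -0.05018]
  R  [+0.23117 +0.08840 +0.96889]
t = (+0.03377, +0.42713, +1.20444) m
tr R = 2.912294; θ = arccos((tr R − 1)/2) = 0.297245 rad = 17.031°
axis k = ((R−Rᵀ)₃₂, (R−Rᵀ)₁₃, (R−Rᵀ)₂₁) / (2 sinθ) = (+0.236576, -0.808383, -0.539026)
rvec = θ·k = (+0.070321, -0.240288, -0.160223)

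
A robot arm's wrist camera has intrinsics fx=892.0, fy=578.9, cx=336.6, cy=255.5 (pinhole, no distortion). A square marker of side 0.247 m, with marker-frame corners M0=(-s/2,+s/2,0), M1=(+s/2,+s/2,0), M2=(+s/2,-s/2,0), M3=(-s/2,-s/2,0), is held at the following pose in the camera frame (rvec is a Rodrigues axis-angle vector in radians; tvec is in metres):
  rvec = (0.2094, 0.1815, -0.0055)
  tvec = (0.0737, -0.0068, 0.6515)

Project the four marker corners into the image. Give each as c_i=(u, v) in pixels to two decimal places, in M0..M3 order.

Intrinsics K: fx=892.0, fy=578.9, cx=336.6, cy=255.5
Marker side s = 0.247 m; corners in marker frame (Z=0):
  M0 = (-0.1235, +0.1235, 0)
  M1 = (+0.1235, +0.1235, 0)
  M2 = (+0.1235, -0.1235, 0)
  M3 = (-0.1235, -0.1235, 0)
rvec = (0.2094, 0.1815, -0.0055), |rvec| = θ = 0.27717 rad = 15.880°
Rodrigues: sinθ=0.27363, 1−cosθ=0.03817; R = I + sinθ·[k]× + (1−cosθ)·[k]×²:
    [+0.98362 +0.02431 +0.17861]
    [+0.01345 +0.97820 -0.20723]
    [-0.17976 +0.20623 +0.96185]
t = (0.0737, -0.0068, 0.6515) m
M0: Pc = R·M0+t = (-0.04477, +0.11235, +0.69917); u = 892.0·(-0.04477)/0.69917 + 336.6 = 279.4768, v = 578.9·(+0.11235)/0.69917 + 255.5 = 348.5209
M1: Pc = R·M1+t = (+0.19818, +0.11567, +0.65477); u = 892.0·(+0.19818)/0.65477 + 336.6 = 606.5820, v = 578.9·(+0.11567)/0.65477 + 255.5 = 357.7662
M2: Pc = R·M2+t = (+0.19217, -0.12595, +0.60383); u = 892.0·(+0.19217)/0.60383 + 336.6 = 620.4872, v = 578.9·(-0.12595)/0.60383 + 255.5 = 134.7534
M3: Pc = R·M3+t = (-0.05078, -0.12927, +0.64823); u = 892.0·(-0.05078)/0.64823 + 336.6 = 266.7247, v = 578.9·(-0.12927)/0.64823 + 255.5 = 140.0566

c0=(279.48, 348.52) c1=(606.58, 357.77) c2=(620.49, 134.75) c3=(266.72, 140.06)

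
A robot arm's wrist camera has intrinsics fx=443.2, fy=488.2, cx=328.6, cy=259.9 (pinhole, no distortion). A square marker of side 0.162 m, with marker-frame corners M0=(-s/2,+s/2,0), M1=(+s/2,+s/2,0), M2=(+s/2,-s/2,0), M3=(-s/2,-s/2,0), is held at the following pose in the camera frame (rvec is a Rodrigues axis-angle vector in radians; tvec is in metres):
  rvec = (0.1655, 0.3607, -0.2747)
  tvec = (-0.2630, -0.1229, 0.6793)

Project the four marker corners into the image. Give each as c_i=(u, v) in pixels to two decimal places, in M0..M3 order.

Intrinsics K: fx=443.2, fy=488.2, cx=328.6, cy=259.9
Marker side s = 0.162 m; corners in marker frame (Z=0):
  M0 = (-0.0810, +0.0810, 0)
  M1 = (+0.0810, +0.0810, 0)
  M2 = (+0.0810, -0.0810, 0)
  M3 = (-0.0810, -0.0810, 0)
rvec = (0.1655, 0.3607, -0.2747), |rvec| = θ = 0.48265 rad = 27.654°
Rodrigues: sinθ=0.46413, 1−cosθ=0.11423; R = I + sinθ·[k]× + (1−cosθ)·[k]×²:
    [+0.89920 +0.29343 +0.32456]
    [-0.23489 +0.94957 -0.20774]
    [-0.36915 +0.11056 +0.92277]
t = (-0.2630, -0.1229, 0.6793) m
M0: Pc = R·M0+t = (-0.31207, -0.02696, +0.71816); u = 443.2·(-0.31207)/0.71816 + 328.6 = 136.0123, v = 488.2·(-0.02696)/0.71816 + 259.9 = 241.5730
M1: Pc = R·M1+t = (-0.16640, -0.06501, +0.65835); u = 443.2·(-0.16640)/0.65835 + 328.6 = 216.5825, v = 488.2·(-0.06501)/0.65835 + 259.9 = 211.6914
M2: Pc = R·M2+t = (-0.21393, -0.21884, +0.64044); u = 443.2·(-0.21393)/0.64044 + 328.6 = 180.5540, v = 488.2·(-0.21884)/0.64044 + 259.9 = 93.0813
M3: Pc = R·M3+t = (-0.35960, -0.18079, +0.70025); u = 443.2·(-0.35960)/0.70025 + 328.6 = 100.9999, v = 488.2·(-0.18079)/0.70025 + 259.9 = 133.8568

c0=(136.01, 241.57) c1=(216.58, 211.69) c2=(180.55, 93.08) c3=(101.00, 133.86)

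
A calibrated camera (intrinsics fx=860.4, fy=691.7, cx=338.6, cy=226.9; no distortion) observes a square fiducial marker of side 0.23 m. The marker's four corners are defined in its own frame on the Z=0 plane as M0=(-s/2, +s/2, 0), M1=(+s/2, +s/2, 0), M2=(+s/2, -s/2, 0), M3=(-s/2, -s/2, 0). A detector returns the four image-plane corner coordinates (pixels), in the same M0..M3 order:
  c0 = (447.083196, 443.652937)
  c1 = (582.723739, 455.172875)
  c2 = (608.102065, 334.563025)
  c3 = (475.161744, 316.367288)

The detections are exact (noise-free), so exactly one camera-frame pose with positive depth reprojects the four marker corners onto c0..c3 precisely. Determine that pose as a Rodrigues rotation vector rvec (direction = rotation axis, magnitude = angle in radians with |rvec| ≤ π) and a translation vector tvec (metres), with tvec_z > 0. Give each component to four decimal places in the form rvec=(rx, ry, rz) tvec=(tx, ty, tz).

rvec=(-0.0217, -0.3140, 0.1910) tvec=(0.2842, 0.2960, 1.2762)

Intrinsics K: fx=860.4, fy=691.7, cx=338.6, cy=226.9
Marker side s = 0.23 m; corners in marker frame (Z=0):
  M0 = (-0.1150, +0.1150, 0)
  M1 = (+0.1150, +0.1150, 0)
  M2 = (+0.1150, -0.1150, 0)
  M3 = (-0.1150, -0.1150, 0)
Detected image corners:
  c0 = (447.083196, 443.652937) px
  c1 = (582.723739, 455.172875) px
  c2 = (608.102065, 334.563025) px
  c3 = (475.161744, 316.367288) px
Planar DLT: solve 8×8 A·h = b for H (H[2,2]=1):
  H  [+710.07488 -137.10793 +530.17406]
  H  [+157.24496 +523.05976 +387.35907]
  H  [+0.23895 -0.03986 +1.00000]
B = K⁻¹H; ‖b₁‖=0.783586, ‖b₂‖=0.783586; λ = 2/(‖b₁‖+‖b₂‖) = 1.276184, sign → tz>0 ⇒ λ=+1.276184
r₁ = λ·B[:,0] = (+0.93321,+0.19008,+0.30495); r₂ = λ·B[:,1] = (-0.18334,+0.98173,-0.05087)
r₃ = r₁×r₂ = (-0.30905,-0.00843,+0.95101); SVD([r₁ r₂ r₃]) → R = UVᵀ:
  R  [+0.93321 -0.18334 -0.30905]
  R  [+0.19008 +0.98173 -0.00843]
  R  [+0.30495 -0.05087 +0.95101]
t = (+0.28415, +0.29605, +1.27618) m
tr R = 2.865949; θ = arccos((tr R − 1)/2) = 0.368207 rad = 21.097°
axis k = ((R−Rᵀ)₃₂, (R−Rᵀ)₁₃, (R−Rᵀ)₂₁) / (2 sinθ) = (-0.058952, -0.852901, +0.518733)
rvec = θ·k = (-0.021706, -0.314044, +0.191001)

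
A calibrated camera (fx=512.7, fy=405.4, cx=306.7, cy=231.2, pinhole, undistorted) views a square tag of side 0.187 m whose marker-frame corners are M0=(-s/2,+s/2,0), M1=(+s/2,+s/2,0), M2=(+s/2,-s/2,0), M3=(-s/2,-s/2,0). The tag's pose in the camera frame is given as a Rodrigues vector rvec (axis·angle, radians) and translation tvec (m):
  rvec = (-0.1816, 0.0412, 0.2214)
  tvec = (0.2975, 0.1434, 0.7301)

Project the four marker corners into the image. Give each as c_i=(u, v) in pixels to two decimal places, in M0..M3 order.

Intrinsics K: fx=512.7, fy=405.4, cx=306.7, cy=231.2
Marker side s = 0.187 m; corners in marker frame (Z=0):
  M0 = (-0.0935, +0.0935, 0)
  M1 = (+0.0935, +0.0935, 0)
  M2 = (+0.0935, -0.0935, 0)
  M3 = (-0.0935, -0.0935, 0)
rvec = (-0.1816, 0.0412, 0.2214), |rvec| = θ = 0.28930 rad = 16.576°
Rodrigues: sinθ=0.28528, 1−cosθ=0.04156; R = I + sinθ·[k]× + (1−cosθ)·[k]×²:
    [+0.97482 -0.22204 +0.02066]
    [+0.21461 +0.95929 +0.18361]
    [-0.06059 -0.17455 +0.98278]
t = (0.2975, 0.1434, 0.7301) m
M0: Pc = R·M0+t = (+0.18559, +0.21303, +0.71944); u = 512.7·(+0.18559)/0.71944 + 306.7 = 438.9602, v = 405.4·(+0.21303)/0.71944 + 231.2 = 351.2387
M1: Pc = R·M1+t = (+0.36788, +0.25316, +0.70811); u = 512.7·(+0.36788)/0.70811 + 306.7 = 573.0617, v = 405.4·(+0.25316)/0.70811 + 231.2 = 376.1353
M2: Pc = R·M2+t = (+0.40941, +0.07377, +0.74076); u = 512.7·(+0.40941)/0.74076 + 306.7 = 590.0630, v = 405.4·(+0.07377)/0.74076 + 231.2 = 271.5743
M3: Pc = R·M3+t = (+0.22712, +0.03364, +0.75209); u = 512.7·(+0.22712)/0.75209 + 306.7 = 461.5254, v = 405.4·(+0.03364)/0.75209 + 231.2 = 249.3335

c0=(438.96, 351.24) c1=(573.06, 376.14) c2=(590.06, 271.57) c3=(461.53, 249.33)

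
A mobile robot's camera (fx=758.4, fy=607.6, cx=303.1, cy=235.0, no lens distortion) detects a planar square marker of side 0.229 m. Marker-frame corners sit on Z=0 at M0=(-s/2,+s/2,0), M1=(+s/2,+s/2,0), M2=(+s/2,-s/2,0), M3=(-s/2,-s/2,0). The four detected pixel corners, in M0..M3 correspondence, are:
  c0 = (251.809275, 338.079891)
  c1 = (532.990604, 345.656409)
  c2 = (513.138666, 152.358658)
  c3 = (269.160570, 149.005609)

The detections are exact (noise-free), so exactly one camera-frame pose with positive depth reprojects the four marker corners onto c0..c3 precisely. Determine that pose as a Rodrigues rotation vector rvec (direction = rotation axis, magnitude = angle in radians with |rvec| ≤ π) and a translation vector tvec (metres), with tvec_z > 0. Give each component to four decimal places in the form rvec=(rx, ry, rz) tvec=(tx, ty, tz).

rvec=(-0.4268, 0.0466, 0.0354) tvec=(0.0770, 0.0049, 0.6677)

Intrinsics K: fx=758.4, fy=607.6, cx=303.1, cy=235.0
Marker side s = 0.229 m; corners in marker frame (Z=0):
  M0 = (-0.1145, +0.1145, 0)
  M1 = (+0.1145, +0.1145, 0)
  M2 = (+0.1145, -0.1145, 0)
  M3 = (-0.1145, -0.1145, 0)
Detected image corners:
  c0 = (251.809275, 338.079891) px
  c1 = (532.990604, 345.656409) px
  c2 = (513.138666, 152.358658) px
  c3 = (269.160570, 149.005609) px
Planar DLT: solve 8×8 A·h = b for H (H[2,2]=1):
  H  [+1110.01635 -237.51917 +390.54605]
  H  [+3.80614 +682.51083 +239.48262]
  H  [-0.07879 -0.61833 +1.00000]
B = K⁻¹H; ‖b₁‖=1.497645, ‖b₂‖=1.497645; λ = 2/(‖b₁‖+‖b₂‖) = 0.667715, sign → tz>0 ⇒ λ=+0.667715
r₁ = λ·B[:,0] = (+0.99831,+0.02453,-0.05261); r₂ = λ·B[:,1] = (-0.04411,+0.90972,-0.41287)
r₃ = r₁×r₂ = (+0.03773,+0.41449,+0.90927); SVD([r₁ r₂ r₃]) → R = UVᵀ:
  R  [+0.99831 -0.04411 +0.03773]
  R  [+0.02453 +0.90972 +0.41449]
  R  [-0.05261 -0.41287 +0.90927]
t = (+0.07699, +0.00493, +0.66772) m
tr R = 2.817305; θ = arccos((tr R − 1)/2) = 0.430750 rad = 24.680°
axis k = ((R−Rᵀ)₃₂, (R−Rᵀ)₁₃, (R−Rᵀ)₂₁) / (2 sinθ) = (-0.990727, +0.108183, +0.082197)
rvec = θ·k = (-0.426756, +0.046600, +0.035406)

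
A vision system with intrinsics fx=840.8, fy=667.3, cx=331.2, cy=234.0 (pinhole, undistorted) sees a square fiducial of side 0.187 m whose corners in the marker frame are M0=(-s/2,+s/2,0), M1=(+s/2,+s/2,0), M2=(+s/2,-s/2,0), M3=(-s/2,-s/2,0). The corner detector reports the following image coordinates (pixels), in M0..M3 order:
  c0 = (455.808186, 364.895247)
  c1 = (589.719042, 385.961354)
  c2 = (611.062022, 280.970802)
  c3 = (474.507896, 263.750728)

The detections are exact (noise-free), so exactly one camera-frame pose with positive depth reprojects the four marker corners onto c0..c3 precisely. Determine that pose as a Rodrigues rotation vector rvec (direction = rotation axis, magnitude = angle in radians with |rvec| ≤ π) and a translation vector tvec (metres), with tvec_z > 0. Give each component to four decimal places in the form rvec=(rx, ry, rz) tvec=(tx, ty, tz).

rvec=(0.0691, 0.2608, 0.1408) tvec=(0.2815, 0.1596, 1.1823)

Intrinsics K: fx=840.8, fy=667.3, cx=331.2, cy=234.0
Marker side s = 0.187 m; corners in marker frame (Z=0):
  M0 = (-0.0935, +0.0935, 0)
  M1 = (+0.0935, +0.0935, 0)
  M2 = (+0.0935, -0.0935, 0)
  M3 = (-0.0935, -0.0935, 0)
Detected image corners:
  c0 = (455.808186, 364.895247) px
  c1 = (589.719042, 385.961354) px
  c2 = (611.062022, 280.970802) px
  c3 = (474.507896, 263.750728) px
Planar DLT: solve 8×8 A·h = b for H (H[2,2]=1):
  H  [+609.58449 -68.04623 +531.35872]
  H  [+33.41680 +574.59445 +324.05544]
  H  [-0.21310 +0.07297 +1.00000]
B = K⁻¹H; ‖b₁‖=0.845806, ‖b₂‖=0.845806; λ = 2/(‖b₁‖+‖b₂‖) = 1.182305, sign → tz>0 ⇒ λ=+1.182305
r₁ = λ·B[:,0] = (+0.95642,+0.14756,-0.25195); r₂ = λ·B[:,1] = (-0.12967,+0.98780,+0.08628)
r₃ = r₁×r₂ = (+0.26161,-0.04985,+0.96389); SVD([r₁ r₂ r₃]) → R = UVᵀ:
  R  [+0.95642 -0.12967 +0.26161]
  R  [+0.14756 +0.98780 -0.04985]
  R  [-0.25195 +0.08628 +0.96389]
t = (+0.28146, +0.15956, +1.18230) m
tr R = 2.908106; θ = arccos((tr R − 1)/2) = 0.304313 rad = 17.436°
axis k = ((R−Rᵀ)₃₂, (R−Rᵀ)₁₃, (R−Rᵀ)₂₁) / (2 sinθ) = (+0.227151, +0.856970, +0.462606)
rvec = θ·k = (+0.069125, +0.260787, +0.140777)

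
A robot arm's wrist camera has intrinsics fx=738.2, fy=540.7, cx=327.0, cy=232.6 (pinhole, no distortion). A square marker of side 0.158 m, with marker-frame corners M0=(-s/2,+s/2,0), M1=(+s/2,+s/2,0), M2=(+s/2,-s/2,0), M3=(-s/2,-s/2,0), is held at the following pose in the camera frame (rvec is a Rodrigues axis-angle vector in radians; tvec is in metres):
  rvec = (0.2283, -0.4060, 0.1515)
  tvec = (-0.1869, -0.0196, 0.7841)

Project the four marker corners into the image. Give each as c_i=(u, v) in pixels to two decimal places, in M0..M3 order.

Intrinsics K: fx=738.2, fy=540.7, cx=327.0, cy=232.6
Marker side s = 0.158 m; corners in marker frame (Z=0):
  M0 = (-0.0790, +0.0790, 0)
  M1 = (+0.0790, +0.0790, 0)
  M2 = (+0.0790, -0.0790, 0)
  M3 = (-0.0790, -0.0790, 0)
rvec = (0.2283, -0.4060, 0.1515), |rvec| = θ = 0.48981 rad = 28.064°
Rodrigues: sinθ=0.47045, 1−cosθ=0.11758; R = I + sinθ·[k]× + (1−cosθ)·[k]×²:
    [+0.90797 -0.19094 -0.37301]
    [+0.10009 +0.96321 -0.24942]
    [+0.40691 +0.18914 +0.89367]
t = (-0.1869, -0.0196, 0.7841) m
M0: Pc = R·M0+t = (-0.27371, +0.04859, +0.76690); u = 738.2·(-0.27371)/0.76690 + 327.0 = 63.5281, v = 540.7·(+0.04859)/0.76690 + 232.6 = 266.8559
M1: Pc = R·M1+t = (-0.13025, +0.06440, +0.83119); u = 738.2·(-0.13025)/0.83119 + 327.0 = 211.3172, v = 540.7·(+0.06440)/0.83119 + 232.6 = 274.4934
M2: Pc = R·M2+t = (-0.10009, -0.08779, +0.80130); u = 738.2·(-0.10009)/0.80130 + 327.0 = 234.7957, v = 540.7·(-0.08779)/0.80130 + 232.6 = 173.3639
M3: Pc = R·M3+t = (-0.24355, -0.10360, +0.73701); u = 738.2·(-0.24355)/0.73701 + 327.0 = 83.0623, v = 540.7·(-0.10360)/0.73701 + 232.6 = 156.5948

c0=(63.53, 266.86) c1=(211.32, 274.49) c2=(234.80, 173.36) c3=(83.06, 156.59)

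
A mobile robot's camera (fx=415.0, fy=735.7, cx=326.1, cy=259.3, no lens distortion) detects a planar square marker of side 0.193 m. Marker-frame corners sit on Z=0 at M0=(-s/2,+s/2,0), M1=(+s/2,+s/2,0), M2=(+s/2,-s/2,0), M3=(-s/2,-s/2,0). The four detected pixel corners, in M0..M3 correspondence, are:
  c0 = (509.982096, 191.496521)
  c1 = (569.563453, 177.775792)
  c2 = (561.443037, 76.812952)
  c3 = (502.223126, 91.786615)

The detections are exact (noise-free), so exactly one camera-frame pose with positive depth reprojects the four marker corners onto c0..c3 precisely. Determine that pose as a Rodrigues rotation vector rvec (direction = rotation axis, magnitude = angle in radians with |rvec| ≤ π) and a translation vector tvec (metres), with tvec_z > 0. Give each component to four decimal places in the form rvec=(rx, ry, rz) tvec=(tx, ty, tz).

Intrinsics K: fx=415.0, fy=735.7, cx=326.1, cy=259.3
Marker side s = 0.193 m; corners in marker frame (Z=0):
  M0 = (-0.0965, +0.0965, 0)
  M1 = (+0.0965, +0.0965, 0)
  M2 = (+0.0965, -0.0965, 0)
  M3 = (-0.0965, -0.0965, 0)
Detected image corners:
  c0 = (509.982096, 191.496521) px
  c1 = (569.563453, 177.775792) px
  c2 = (561.443037, 76.812952) px
  c3 = (502.223126, 91.786615) px
Planar DLT: solve 8×8 A·h = b for H (H[2,2]=1):
  H  [+271.38612 +29.10306 +535.59969]
  H  [-83.47675 +516.83742 +134.40629]
  H  [-0.06791 -0.02245 +1.00000]
B = K⁻¹H; ‖b₁‖=0.716177, ‖b₂‖=0.716177; λ = 2/(‖b₁‖+‖b₂‖) = 1.396303, sign → tz>0 ⇒ λ=+1.396303
r₁ = λ·B[:,0] = (+0.98761,-0.12501,-0.09482); r₂ = λ·B[:,1] = (+0.12255,+0.99197,-0.03135)
r₃ = r₁×r₂ = (+0.09798,+0.01934,+0.99500); SVD([r₁ r₂ r₃]) → R = UVᵀ:
  R  [+0.98761 +0.12255 +0.09798]
  R  [-0.12501 +0.99197 +0.01934]
  R  [-0.09482 -0.03135 +0.99500]
t = (+0.70488, -0.23704, +1.39630) m
tr R = 2.974581; θ = arccos((tr R − 1)/2) = 0.159604 rad = 9.145°
axis k = ((R−Rᵀ)₃₂, (R−Rᵀ)₁₃, (R−Rᵀ)₂₁) / (2 sinθ) = (-0.159464, +0.606589, -0.778858)
rvec = θ·k = (-0.025451, +0.096814, -0.124309)

rvec=(-0.0255, 0.0968, -0.1243) tvec=(0.7049, -0.2370, 1.3963)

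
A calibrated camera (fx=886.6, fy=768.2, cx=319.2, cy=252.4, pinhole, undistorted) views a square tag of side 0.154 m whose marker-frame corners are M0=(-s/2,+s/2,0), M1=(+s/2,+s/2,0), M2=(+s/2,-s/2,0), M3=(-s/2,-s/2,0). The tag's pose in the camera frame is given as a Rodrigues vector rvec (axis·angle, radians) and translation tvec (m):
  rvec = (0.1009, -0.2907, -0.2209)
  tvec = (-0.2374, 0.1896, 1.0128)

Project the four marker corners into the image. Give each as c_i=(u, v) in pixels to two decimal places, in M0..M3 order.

c0=(59.16, 468.70) c1=(191.81, 433.91) c2=(162.49, 325.28) c3=(25.87, 356.13)

Intrinsics K: fx=886.6, fy=768.2, cx=319.2, cy=252.4
Marker side s = 0.154 m; corners in marker frame (Z=0):
  M0 = (-0.0770, +0.0770, 0)
  M1 = (+0.0770, +0.0770, 0)
  M2 = (+0.0770, -0.0770, 0)
  M3 = (-0.0770, -0.0770, 0)
rvec = (0.1009, -0.2907, -0.2209), |rvec| = θ = 0.37879 rad = 21.703°
Rodrigues: sinθ=0.36980, 1−cosθ=0.07089; R = I + sinθ·[k]× + (1−cosθ)·[k]×²:
    [+0.93414 +0.20116 -0.29481]
    [-0.23015 +0.97086 -0.06678]
    [+0.27279 +0.13023 +0.95322]
t = (-0.2374, 0.1896, 1.0128) m
M0: Pc = R·M0+t = (-0.29384, +0.28208, +1.00182); u = 886.6·(-0.29384)/1.00182 + 319.2 = 59.1562, v = 768.2·(+0.28208)/1.00182 + 252.4 = 468.6977
M1: Pc = R·M1+t = (-0.14998, +0.24664, +1.04383); u = 886.6·(-0.14998)/1.04383 + 319.2 = 191.8102, v = 768.2·(+0.24664)/1.04383 + 252.4 = 433.9091
M2: Pc = R·M2+t = (-0.18096, +0.09712, +1.02378); u = 886.6·(-0.18096)/1.02378 + 319.2 = 162.4864, v = 768.2·(+0.09712)/1.02378 + 252.4 = 325.2766
M3: Pc = R·M3+t = (-0.32482, +0.13256, +0.98177); u = 886.6·(-0.32482)/0.98177 + 319.2 = 25.8678, v = 768.2·(+0.13256)/0.98177 + 252.4 = 356.1275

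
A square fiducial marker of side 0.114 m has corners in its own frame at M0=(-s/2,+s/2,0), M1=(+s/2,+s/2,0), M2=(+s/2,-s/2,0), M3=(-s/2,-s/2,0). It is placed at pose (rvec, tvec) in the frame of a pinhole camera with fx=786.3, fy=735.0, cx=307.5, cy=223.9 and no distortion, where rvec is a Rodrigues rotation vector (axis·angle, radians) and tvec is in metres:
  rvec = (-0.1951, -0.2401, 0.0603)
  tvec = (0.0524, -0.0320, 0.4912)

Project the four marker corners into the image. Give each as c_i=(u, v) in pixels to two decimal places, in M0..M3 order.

Intrinsics K: fx=786.3, fy=735.0, cx=307.5, cy=223.9
Marker side s = 0.114 m; corners in marker frame (Z=0):
  M0 = (-0.0570, +0.0570, 0)
  M1 = (+0.0570, +0.0570, 0)
  M2 = (+0.0570, -0.0570, 0)
  M3 = (-0.0570, -0.0570, 0)
rvec = (-0.1951, -0.2401, 0.0603), |rvec| = θ = 0.31520 rad = 18.059°
Rodrigues: sinθ=0.31000, 1−cosθ=0.04926; R = I + sinθ·[k]× + (1−cosθ)·[k]×²:
    [+0.96961 -0.03608 -0.24198]
    [+0.08253 +0.97932 +0.18471]
    [+0.23031 -0.19906 +0.95254]
t = (0.0524, -0.0320, 0.4912) m
M0: Pc = R·M0+t = (-0.00492, +0.01912, +0.46673); u = 786.3·(-0.00492)/0.46673 + 307.5 = 299.2040, v = 735.0·(+0.01912)/0.46673 + 223.9 = 254.0053
M1: Pc = R·M1+t = (+0.10561, +0.02853, +0.49298); u = 786.3·(+0.10561)/0.49298 + 307.5 = 475.9491, v = 735.0·(+0.02853)/0.49298 + 223.9 = 266.4300
M2: Pc = R·M2+t = (+0.10972, -0.08312, +0.51567); u = 786.3·(+0.10972)/0.51567 + 307.5 = 474.8075, v = 735.0·(-0.08312)/0.51567 + 223.9 = 105.4320
M3: Pc = R·M3+t = (-0.00081, -0.09253, +0.48942); u = 786.3·(-0.00081)/0.48942 + 307.5 = 306.1965, v = 735.0·(-0.09253)/0.48942 + 223.9 = 84.9465

c0=(299.20, 254.01) c1=(475.95, 266.43) c2=(474.81, 105.43) c3=(306.20, 84.95)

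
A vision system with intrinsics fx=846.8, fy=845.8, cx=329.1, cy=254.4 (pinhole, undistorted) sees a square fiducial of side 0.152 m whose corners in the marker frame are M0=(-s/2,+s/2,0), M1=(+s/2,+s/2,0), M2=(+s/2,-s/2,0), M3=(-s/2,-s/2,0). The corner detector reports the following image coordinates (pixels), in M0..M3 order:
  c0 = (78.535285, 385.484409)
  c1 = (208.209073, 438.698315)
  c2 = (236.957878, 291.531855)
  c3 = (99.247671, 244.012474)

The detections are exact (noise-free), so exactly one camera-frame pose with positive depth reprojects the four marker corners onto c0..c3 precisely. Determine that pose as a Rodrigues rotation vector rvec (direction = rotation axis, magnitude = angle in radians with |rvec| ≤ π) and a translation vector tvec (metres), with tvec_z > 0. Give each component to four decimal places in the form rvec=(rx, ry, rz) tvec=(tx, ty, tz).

rvec=(0.2308, 0.3475, 0.2599) tvec=(-0.1689, 0.0834, 0.8146)

Intrinsics K: fx=846.8, fy=845.8, cx=329.1, cy=254.4
Marker side s = 0.152 m; corners in marker frame (Z=0):
  M0 = (-0.0760, +0.0760, 0)
  M1 = (+0.0760, +0.0760, 0)
  M2 = (+0.0760, -0.0760, 0)
  M3 = (-0.0760, -0.0760, 0)
Detected image corners:
  c0 = (78.535285, 385.484409) px
  c1 = (208.209073, 438.698315) px
  c2 = (236.957878, 291.531855) px
  c3 = (99.247671, 244.012474) px
Planar DLT: solve 8×8 A·h = b for H (H[2,2]=1):
  H  [+820.72955 -111.12129 +153.53329]
  H  [+204.86098 +1059.88362 +341.00683]
  H  [-0.37350 +0.32638 +1.00000]
B = K⁻¹H; ‖b₁‖=1.227608, ‖b₂‖=1.227608; λ = 2/(‖b₁‖+‖b₂‖) = 0.814592, sign → tz>0 ⇒ λ=+0.814592
r₁ = λ·B[:,0] = (+0.90776,+0.28881,-0.30425); r₂ = λ·B[:,1] = (-0.21022,+0.94081,+0.26587)
r₃ = r₁×r₂ = (+0.36302,-0.17738,+0.91474); SVD([r₁ r₂ r₃]) → R = UVᵀ:
  R  [+0.90776 -0.21022 +0.36302]
  R  [+0.28881 +0.94081 -0.17738]
  R  [-0.30425 +0.26587 +0.91474]
t = (-0.16889, +0.08341, +0.81459) m
tr R = 2.763305; θ = arccos((tr R − 1)/2) = 0.491444 rad = 28.158°
axis k = ((R−Rᵀ)₃₂, (R−Rᵀ)₁₃, (R−Rᵀ)₂₁) / (2 sinθ) = (+0.469644, +0.707006, +0.528751)
rvec = θ·k = (+0.230804, +0.347454, +0.259852)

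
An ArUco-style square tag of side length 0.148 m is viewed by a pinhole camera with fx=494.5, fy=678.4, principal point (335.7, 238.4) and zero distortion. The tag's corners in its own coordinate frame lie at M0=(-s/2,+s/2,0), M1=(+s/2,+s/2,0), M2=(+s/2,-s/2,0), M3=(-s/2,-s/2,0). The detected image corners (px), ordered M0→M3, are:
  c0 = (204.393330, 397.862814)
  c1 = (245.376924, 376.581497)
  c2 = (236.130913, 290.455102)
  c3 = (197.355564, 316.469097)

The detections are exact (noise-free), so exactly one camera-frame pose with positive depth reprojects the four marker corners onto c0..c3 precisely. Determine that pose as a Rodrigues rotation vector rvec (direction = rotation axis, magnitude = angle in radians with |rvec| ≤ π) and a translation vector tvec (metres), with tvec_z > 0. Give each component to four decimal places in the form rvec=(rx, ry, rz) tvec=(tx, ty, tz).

rvec=(-0.2564, 0.6348, -0.3116) tvec=(-0.2733, 0.1834, 1.1686)

Intrinsics K: fx=494.5, fy=678.4, cx=335.7, cy=238.4
Marker side s = 0.148 m; corners in marker frame (Z=0):
  M0 = (-0.0740, +0.0740, 0)
  M1 = (+0.0740, +0.0740, 0)
  M2 = (+0.0740, -0.0740, 0)
  M3 = (-0.0740, -0.0740, 0)
Detected image corners:
  c0 = (204.393330, 397.862814) px
  c1 = (245.376924, 376.581497) px
  c2 = (236.130913, 290.455102) px
  c3 = (197.355564, 316.469097) px
Planar DLT: solve 8×8 A·h = b for H (H[2,2]=1):
  H  [+167.54071 -7.08177 +220.04982]
  H  [-319.26116 +468.68628 +344.87742]
  H  [-0.46084 -0.28006 +1.00000]
B = K⁻¹H; ‖b₁‖=0.855750, ‖b₂‖=0.855750; λ = 2/(‖b₁‖+‖b₂‖) = 1.168566, sign → tz>0 ⇒ λ=+1.168566
r₁ = λ·B[:,0] = (+0.76151,-0.36069,-0.53852); r₂ = λ·B[:,1] = (+0.20543,+0.92233,-0.32726)
r₃ = r₁×r₂ = (+0.61474,+0.13858,+0.77646); SVD([r₁ r₂ r₃]) → R = UVᵀ:
  R  [+0.76151 +0.20543 +0.61474]
  R  [-0.36069 +0.92233 +0.13858]
  R  [-0.53852 -0.32726 +0.77646]
t = (-0.27330, +0.18341, +1.16857) m
tr R = 2.460299; θ = arccos((tr R − 1)/2) = 0.752256 rad = 43.101°
axis k = ((R−Rᵀ)₃₂, (R−Rᵀ)₁₃, (R−Rᵀ)₂₁) / (2 sinθ) = (-0.340885, +0.843909, -0.414265)
rvec = θ·k = (-0.256433, +0.634835, -0.311633)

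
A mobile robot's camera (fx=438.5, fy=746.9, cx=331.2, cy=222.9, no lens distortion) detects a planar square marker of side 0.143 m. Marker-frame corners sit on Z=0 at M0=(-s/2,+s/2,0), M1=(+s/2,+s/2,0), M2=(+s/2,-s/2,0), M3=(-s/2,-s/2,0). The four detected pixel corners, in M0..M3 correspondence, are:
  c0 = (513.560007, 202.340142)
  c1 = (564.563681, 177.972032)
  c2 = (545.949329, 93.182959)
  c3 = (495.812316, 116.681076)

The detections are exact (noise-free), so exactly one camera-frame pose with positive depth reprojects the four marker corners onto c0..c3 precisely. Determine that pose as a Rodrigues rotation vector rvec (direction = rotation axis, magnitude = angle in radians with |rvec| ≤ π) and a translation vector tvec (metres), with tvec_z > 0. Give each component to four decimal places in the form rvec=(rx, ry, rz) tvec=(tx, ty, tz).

Intrinsics K: fx=438.5, fy=746.9, cx=331.2, cy=222.9
Marker side s = 0.143 m; corners in marker frame (Z=0):
  M0 = (-0.0715, +0.0715, 0)
  M1 = (+0.0715, +0.0715, 0)
  M2 = (+0.0715, -0.0715, 0)
  M3 = (-0.0715, -0.0715, 0)
Detected image corners:
  c0 = (513.560007, 202.340142) px
  c1 = (564.563681, 177.972032) px
  c2 = (545.949329, 93.182959) px
  c3 = (495.812316, 116.681076) px
Planar DLT: solve 8×8 A·h = b for H (H[2,2]=1):
  H  [+371.77291 +57.10353 +529.94739]
  H  [-162.27916 +576.46483 +147.11205]
  H  [+0.03427 -0.13217 +1.00000]
B = K⁻¹H; ‖b₁‖=0.853534, ‖b₂‖=0.853535; λ = 2/(‖b₁‖+‖b₂‖) = 1.171599, sign → tz>0 ⇒ λ=+1.171599
r₁ = λ·B[:,0] = (+0.96299,-0.26654,+0.04015); r₂ = λ·B[:,1] = (+0.26953,+0.95046,-0.15484)
r₃ = r₁×r₂ = (+0.00311,+0.15994,+0.98712); SVD([r₁ r₂ r₃]) → R = UVᵀ:
  R  [+0.96299 +0.26953 +0.00311]
  R  [-0.26654 +0.95046 +0.15994]
  R  [+0.04015 -0.15484 +0.98712]
t = (+0.53102, -0.11888, +1.17160) m
tr R = 2.900573; θ = arccos((tr R − 1)/2) = 0.316641 rad = 18.142°
axis k = ((R−Rᵀ)₃₂, (R−Rᵀ)₁₃, (R−Rᵀ)₂₁) / (2 sinθ) = (-0.505466, -0.059483, -0.860794)
rvec = θ·k = (-0.160052, -0.018835, -0.272563)

rvec=(-0.1601, -0.0188, -0.2726) tvec=(0.5310, -0.1189, 1.1716)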